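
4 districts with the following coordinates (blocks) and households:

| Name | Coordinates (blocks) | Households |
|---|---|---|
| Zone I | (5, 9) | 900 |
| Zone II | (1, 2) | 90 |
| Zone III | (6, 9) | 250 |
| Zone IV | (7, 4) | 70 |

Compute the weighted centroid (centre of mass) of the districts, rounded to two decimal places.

The minimiser of Σwᵢ‖p−pᵢ‖² is the weighted centroid p* = (Σwᵢpᵢ)/(Σwᵢ).
Σwᵢ = 1310.
Σwᵢxᵢ = 900·5 + 90·1 + 250·6 + 70·7 = 6580.
Σwᵢyᵢ = 900·9 + 90·2 + 250·9 + 70·4 = 10810.
x* = 6580/1310 = 5.02, y* = 10810/1310 = 8.25.

(5.02, 8.25)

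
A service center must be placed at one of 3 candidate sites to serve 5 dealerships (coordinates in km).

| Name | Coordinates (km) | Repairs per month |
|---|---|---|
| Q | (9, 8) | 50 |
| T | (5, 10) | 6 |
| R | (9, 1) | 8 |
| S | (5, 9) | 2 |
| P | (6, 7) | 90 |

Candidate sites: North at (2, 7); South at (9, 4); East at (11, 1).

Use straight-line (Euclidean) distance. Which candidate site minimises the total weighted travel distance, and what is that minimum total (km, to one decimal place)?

South, total 661.9 km

Total weighted distance at each candidate:
  North (2, 7): total = 820.0
  South (9, 4): total = 661.9
  East (11, 1): total = 1167.8
Minimum is at South with total 661.9 km.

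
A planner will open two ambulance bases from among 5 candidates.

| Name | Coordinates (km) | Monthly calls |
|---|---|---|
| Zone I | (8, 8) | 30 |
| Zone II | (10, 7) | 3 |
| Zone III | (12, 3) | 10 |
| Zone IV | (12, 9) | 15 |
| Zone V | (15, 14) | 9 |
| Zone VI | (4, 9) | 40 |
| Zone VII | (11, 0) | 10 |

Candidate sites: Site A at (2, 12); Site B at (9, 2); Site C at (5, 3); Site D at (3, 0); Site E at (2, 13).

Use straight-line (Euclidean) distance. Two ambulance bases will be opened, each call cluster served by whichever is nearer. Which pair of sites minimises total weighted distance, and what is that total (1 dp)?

{Site A, Site B}, total 634.5

Evaluate every pair (each demand assigned to the nearer of the two):
  {Site A, Site B}: total = 634.5
  {Site B, Site E}: total = 668.2
  {Site B, Site C}: total = 728.4
  {Site A, Site C}: total = 732.1
  {Site C, Site E}: total = 765.7
  {Site B, Site D}: total = 836.8
  {Site A, Site D}: total = 838.7
  {Site C, Site D}: total = 846.6
  {Site D, Site E}: total = 896.7
  {Site A, Site E}: total = 947.3
Best pair: {Site A, Site B} with total 634.5.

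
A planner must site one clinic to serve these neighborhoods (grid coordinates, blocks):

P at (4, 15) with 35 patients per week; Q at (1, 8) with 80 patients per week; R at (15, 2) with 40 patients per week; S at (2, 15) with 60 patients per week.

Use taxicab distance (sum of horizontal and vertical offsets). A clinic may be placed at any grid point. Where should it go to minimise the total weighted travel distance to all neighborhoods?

Manhattan distance separates: Σwᵢ(|x−xᵢ|+|y−yᵢ|) = Σwᵢ|x−xᵢ| + Σwᵢ|y−yᵢ|, so x and y are optimised independently as 1-D weighted medians.
Total weight W = 215; half = 107.5.
x-coordinate, sorted with cumulative weight:
  x=1 (Q, w=80) cum 80
  x=2 (S, w=60) cum 140  ← median
  x=4 (P, w=35) cum 175
  x=15 (R, w=40) cum 215
⇒ x* = 2
y-coordinate, sorted with cumulative weight:
  y=2 (R, w=40) cum 40
  y=8 (Q, w=80) cum 120  ← median
  y=15 (P, w=35) cum 155
  y=15 (S, w=60) cum 215
⇒ y* = 8

(2, 8)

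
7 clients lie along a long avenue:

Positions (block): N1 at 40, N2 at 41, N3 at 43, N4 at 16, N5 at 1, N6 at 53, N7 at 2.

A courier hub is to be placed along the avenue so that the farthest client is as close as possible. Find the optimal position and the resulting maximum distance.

location 27, max distance 26

The 1-center on a line is the midpoint of the two extreme points: leftmost at 1, rightmost at 53.
Optimal location = (1 + 53)/2 = 27; maximum distance = (53 − 1)/2 = 26.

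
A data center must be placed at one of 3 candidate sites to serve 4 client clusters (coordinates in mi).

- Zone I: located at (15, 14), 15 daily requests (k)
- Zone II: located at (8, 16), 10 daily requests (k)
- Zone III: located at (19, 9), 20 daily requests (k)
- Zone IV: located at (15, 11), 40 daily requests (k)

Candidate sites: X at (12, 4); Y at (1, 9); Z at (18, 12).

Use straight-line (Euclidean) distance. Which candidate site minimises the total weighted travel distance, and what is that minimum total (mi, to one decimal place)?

Z, total 351.5 mi

Total weighted distance at each candidate:
  X (12, 4): total = 759.8
  Y (1, 9): total = 1247.7
  Z (18, 12): total = 351.5
Minimum is at Z with total 351.5 mi.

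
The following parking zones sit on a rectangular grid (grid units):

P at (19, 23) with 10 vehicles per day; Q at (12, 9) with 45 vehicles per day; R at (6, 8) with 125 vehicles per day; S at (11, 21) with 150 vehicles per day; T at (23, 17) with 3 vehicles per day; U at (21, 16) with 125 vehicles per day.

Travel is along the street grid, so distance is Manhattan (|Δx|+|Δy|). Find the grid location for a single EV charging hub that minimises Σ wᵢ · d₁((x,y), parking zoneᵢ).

Manhattan distance separates: Σwᵢ(|x−xᵢ|+|y−yᵢ|) = Σwᵢ|x−xᵢ| + Σwᵢ|y−yᵢ|, so x and y are optimised independently as 1-D weighted medians.
Total weight W = 458; half = 229.
x-coordinate, sorted with cumulative weight:
  x=6 (R, w=125) cum 125
  x=11 (S, w=150) cum 275  ← median
  x=12 (Q, w=45) cum 320
  x=19 (P, w=10) cum 330
  x=21 (U, w=125) cum 455
  x=23 (T, w=3) cum 458
⇒ x* = 11
y-coordinate, sorted with cumulative weight:
  y=8 (R, w=125) cum 125
  y=9 (Q, w=45) cum 170
  y=16 (U, w=125) cum 295  ← median
  y=17 (T, w=3) cum 298
  y=21 (S, w=150) cum 448
  y=23 (P, w=10) cum 458
⇒ y* = 16

(11, 16)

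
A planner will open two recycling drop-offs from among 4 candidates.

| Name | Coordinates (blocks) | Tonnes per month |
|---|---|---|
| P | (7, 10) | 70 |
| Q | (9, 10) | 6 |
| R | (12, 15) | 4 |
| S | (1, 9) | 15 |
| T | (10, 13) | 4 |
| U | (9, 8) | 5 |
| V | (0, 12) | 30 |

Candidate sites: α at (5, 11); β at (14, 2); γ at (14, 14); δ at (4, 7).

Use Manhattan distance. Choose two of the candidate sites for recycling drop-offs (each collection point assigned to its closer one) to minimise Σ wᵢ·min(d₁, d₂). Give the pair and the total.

Evaluate every pair (each demand assigned to the nearer of the two):
  {α, γ}: total = 577
  {α, δ}: total = 597
  {α, β}: total = 617
  {γ, δ}: total = 875
  {β, δ}: total = 951
  {β, γ}: total = 1661
Best pair: {α, γ} with total 577.

{α, γ}, total 577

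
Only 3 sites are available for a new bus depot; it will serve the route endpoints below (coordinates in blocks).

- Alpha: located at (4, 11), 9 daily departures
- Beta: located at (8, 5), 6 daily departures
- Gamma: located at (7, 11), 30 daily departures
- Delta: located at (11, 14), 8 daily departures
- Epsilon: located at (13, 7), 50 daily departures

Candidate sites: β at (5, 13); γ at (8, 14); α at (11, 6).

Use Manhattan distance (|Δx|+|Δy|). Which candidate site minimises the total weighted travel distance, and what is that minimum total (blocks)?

α, total 616 blocks

Total weighted distance at each candidate:
  β (5, 13): total = 969
  γ (8, 14): total = 861
  α (11, 6): total = 616
Minimum is at α with total 616 blocks.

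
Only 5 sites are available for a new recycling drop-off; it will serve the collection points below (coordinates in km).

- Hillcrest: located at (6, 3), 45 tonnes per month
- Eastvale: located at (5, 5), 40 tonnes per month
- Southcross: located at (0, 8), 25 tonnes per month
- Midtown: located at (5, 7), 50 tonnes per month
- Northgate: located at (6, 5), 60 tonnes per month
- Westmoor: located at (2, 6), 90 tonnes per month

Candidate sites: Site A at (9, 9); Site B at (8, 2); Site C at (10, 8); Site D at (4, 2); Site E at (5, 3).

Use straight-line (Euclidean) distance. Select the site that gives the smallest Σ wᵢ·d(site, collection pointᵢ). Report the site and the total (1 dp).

Site E, total 1017.8 km

Total weighted distance at each candidate:
  Site A (9, 9): total = 1963.6
  Site B (8, 2): total = 1677.2
  Site C (10, 8): total = 2068.5
  Site D (4, 2): total = 1281.2
  Site E (5, 3): total = 1017.8
Minimum is at Site E with total 1017.8 km.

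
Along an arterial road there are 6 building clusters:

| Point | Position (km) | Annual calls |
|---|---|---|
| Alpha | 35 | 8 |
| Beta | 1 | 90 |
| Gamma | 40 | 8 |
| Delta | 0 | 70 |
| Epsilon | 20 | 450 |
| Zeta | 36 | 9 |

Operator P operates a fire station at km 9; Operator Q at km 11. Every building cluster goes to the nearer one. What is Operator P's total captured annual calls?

The indifferent point is the midpoint (9+11)/2 = 10; building clusters left of it (closer to Operator P at 9) go to Operator P, those right go to Operator Q.
  Delta at 0 (w=70) → Operator P
  Beta at 1 (w=90) → Operator P
  Epsilon at 20 (w=450) → Operator Q
  Alpha at 35 (w=8) → Operator Q
  Zeta at 36 (w=9) → Operator Q
  Gamma at 40 (w=8) → Operator Q
Operator P captures 160; Operator Q captures 475.

160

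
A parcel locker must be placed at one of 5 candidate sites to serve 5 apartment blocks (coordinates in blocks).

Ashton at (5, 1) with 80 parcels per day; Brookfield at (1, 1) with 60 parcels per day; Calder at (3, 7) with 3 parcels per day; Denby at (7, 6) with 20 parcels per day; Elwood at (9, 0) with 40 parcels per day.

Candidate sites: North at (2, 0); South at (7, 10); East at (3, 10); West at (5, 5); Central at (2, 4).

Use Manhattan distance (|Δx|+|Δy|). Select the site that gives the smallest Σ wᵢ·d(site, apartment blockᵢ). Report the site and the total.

North, total 964 blocks

Total weighted distance at each candidate:
  North (2, 0): total = 964
  South (7, 10): total = 2361
  East (3, 10): total = 2349
  West (5, 5): total = 1232
  Central (2, 4): total = 1312
Minimum is at North with total 964 blocks.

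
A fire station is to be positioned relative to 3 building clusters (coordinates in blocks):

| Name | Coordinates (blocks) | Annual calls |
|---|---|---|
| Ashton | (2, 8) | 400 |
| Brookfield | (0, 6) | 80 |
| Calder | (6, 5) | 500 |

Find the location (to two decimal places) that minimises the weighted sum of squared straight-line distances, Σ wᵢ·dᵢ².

(3.88, 6.31)

The minimiser of Σwᵢ‖p−pᵢ‖² is the weighted centroid p* = (Σwᵢpᵢ)/(Σwᵢ).
Σwᵢ = 980.
Σwᵢxᵢ = 400·2 + 80·0 + 500·6 = 3800.
Σwᵢyᵢ = 400·8 + 80·6 + 500·5 = 6180.
x* = 3800/980 = 3.88, y* = 6180/980 = 6.31.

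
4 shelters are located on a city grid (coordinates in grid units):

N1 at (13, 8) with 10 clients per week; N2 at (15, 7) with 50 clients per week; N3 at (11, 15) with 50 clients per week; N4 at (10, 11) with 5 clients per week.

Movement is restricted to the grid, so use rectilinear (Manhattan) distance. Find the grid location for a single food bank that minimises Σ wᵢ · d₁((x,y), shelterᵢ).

(13, 8)

Manhattan distance separates: Σwᵢ(|x−xᵢ|+|y−yᵢ|) = Σwᵢ|x−xᵢ| + Σwᵢ|y−yᵢ|, so x and y are optimised independently as 1-D weighted medians.
Total weight W = 115; half = 57.5.
x-coordinate, sorted with cumulative weight:
  x=10 (N4, w=5) cum 5
  x=11 (N3, w=50) cum 55
  x=13 (N1, w=10) cum 65  ← median
  x=15 (N2, w=50) cum 115
⇒ x* = 13
y-coordinate, sorted with cumulative weight:
  y=7 (N2, w=50) cum 50
  y=8 (N1, w=10) cum 60  ← median
  y=11 (N4, w=5) cum 65
  y=15 (N3, w=50) cum 115
⇒ y* = 8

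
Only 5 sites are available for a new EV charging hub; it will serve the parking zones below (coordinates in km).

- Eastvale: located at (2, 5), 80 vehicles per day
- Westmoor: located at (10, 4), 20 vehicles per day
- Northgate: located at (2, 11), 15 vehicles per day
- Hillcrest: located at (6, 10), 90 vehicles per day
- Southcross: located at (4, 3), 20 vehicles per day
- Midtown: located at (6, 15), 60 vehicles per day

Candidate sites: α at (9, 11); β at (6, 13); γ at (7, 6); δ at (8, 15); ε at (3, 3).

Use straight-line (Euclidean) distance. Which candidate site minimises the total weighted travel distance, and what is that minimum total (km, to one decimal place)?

Total weighted distance at each candidate:
  α (9, 11): total = 1757.3
  β (6, 13): total = 1573.6
  γ (7, 6): total = 1585.4
  δ (8, 15): total = 2122.4
  ε (3, 3): total = 1888.8
Minimum is at β with total 1573.6 km.

β, total 1573.6 km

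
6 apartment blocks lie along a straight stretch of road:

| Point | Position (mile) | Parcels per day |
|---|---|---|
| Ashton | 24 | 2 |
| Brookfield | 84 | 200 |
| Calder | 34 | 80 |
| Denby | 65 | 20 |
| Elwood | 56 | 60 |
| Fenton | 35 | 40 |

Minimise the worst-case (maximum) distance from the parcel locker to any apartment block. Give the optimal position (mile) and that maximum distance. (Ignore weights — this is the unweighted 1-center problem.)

location 54, max distance 30

The 1-center on a line is the midpoint of the two extreme points: leftmost at 24, rightmost at 84.
Optimal location = (24 + 84)/2 = 54; maximum distance = (84 − 24)/2 = 30.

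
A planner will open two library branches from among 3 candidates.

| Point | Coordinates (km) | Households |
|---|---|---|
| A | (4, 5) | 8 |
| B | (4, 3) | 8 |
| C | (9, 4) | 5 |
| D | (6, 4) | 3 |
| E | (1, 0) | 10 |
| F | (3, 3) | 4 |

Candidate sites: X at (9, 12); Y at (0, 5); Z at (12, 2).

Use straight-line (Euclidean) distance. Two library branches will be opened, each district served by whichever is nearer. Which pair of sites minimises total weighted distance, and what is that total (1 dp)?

Evaluate every pair (each demand assigned to the nearer of the two):
  {Y, Z}: total = 169.5
  {X, Y}: total = 191.4
  {X, Z}: total = 317.9
Best pair: {Y, Z} with total 169.5.

{Y, Z}, total 169.5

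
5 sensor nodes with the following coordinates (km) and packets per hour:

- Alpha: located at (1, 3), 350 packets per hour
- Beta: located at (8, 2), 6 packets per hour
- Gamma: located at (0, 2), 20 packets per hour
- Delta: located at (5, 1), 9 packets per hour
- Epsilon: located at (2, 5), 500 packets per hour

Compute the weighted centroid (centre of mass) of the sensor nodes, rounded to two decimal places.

(1.63, 4.08)

The minimiser of Σwᵢ‖p−pᵢ‖² is the weighted centroid p* = (Σwᵢpᵢ)/(Σwᵢ).
Σwᵢ = 885.
Σwᵢxᵢ = 350·1 + 6·8 + 20·0 + 9·5 + 500·2 = 1443.
Σwᵢyᵢ = 350·3 + 6·2 + 20·2 + 9·1 + 500·5 = 3611.
x* = 1443/885 = 1.63, y* = 3611/885 = 4.08.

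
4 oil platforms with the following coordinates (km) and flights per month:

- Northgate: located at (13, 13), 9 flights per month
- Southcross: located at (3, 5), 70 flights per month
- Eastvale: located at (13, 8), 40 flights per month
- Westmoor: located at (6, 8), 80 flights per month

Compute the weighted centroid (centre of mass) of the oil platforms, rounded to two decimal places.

The minimiser of Σwᵢ‖p−pᵢ‖² is the weighted centroid p* = (Σwᵢpᵢ)/(Σwᵢ).
Σwᵢ = 199.
Σwᵢxᵢ = 9·13 + 70·3 + 40·13 + 80·6 = 1327.
Σwᵢyᵢ = 9·13 + 70·5 + 40·8 + 80·8 = 1427.
x* = 1327/199 = 6.67, y* = 1427/199 = 7.17.

(6.67, 7.17)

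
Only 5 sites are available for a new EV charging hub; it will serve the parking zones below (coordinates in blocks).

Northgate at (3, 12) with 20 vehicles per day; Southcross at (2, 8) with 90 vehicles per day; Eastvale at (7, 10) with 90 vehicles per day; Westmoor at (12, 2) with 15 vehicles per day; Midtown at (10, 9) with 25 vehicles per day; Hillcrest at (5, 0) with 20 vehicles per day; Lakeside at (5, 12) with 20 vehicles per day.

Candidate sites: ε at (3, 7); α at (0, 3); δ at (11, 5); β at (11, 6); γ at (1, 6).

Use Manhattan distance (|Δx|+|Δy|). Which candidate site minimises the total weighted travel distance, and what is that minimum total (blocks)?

Total weighted distance at each candidate:
  ε (3, 7): total = 1665
  α (0, 3): total = 3165
  δ (11, 5): total = 2855
  β (11, 6): total = 2645
  γ (1, 6): total = 2255
Minimum is at ε with total 1665 blocks.

ε, total 1665 blocks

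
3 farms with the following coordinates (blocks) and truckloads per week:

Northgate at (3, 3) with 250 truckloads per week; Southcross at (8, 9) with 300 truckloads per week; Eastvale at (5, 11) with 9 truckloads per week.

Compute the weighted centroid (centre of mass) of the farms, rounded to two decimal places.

The minimiser of Σwᵢ‖p−pᵢ‖² is the weighted centroid p* = (Σwᵢpᵢ)/(Σwᵢ).
Σwᵢ = 559.
Σwᵢxᵢ = 250·3 + 300·8 + 9·5 = 3195.
Σwᵢyᵢ = 250·3 + 300·9 + 9·11 = 3549.
x* = 3195/559 = 5.72, y* = 3549/559 = 6.35.

(5.72, 6.35)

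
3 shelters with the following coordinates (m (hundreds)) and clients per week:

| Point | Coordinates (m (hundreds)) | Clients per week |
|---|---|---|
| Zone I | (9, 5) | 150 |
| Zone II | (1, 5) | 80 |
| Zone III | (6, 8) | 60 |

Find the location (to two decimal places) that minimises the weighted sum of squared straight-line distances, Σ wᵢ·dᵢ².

The minimiser of Σwᵢ‖p−pᵢ‖² is the weighted centroid p* = (Σwᵢpᵢ)/(Σwᵢ).
Σwᵢ = 290.
Σwᵢxᵢ = 150·9 + 80·1 + 60·6 = 1790.
Σwᵢyᵢ = 150·5 + 80·5 + 60·8 = 1630.
x* = 1790/290 = 6.17, y* = 1630/290 = 5.62.

(6.17, 5.62)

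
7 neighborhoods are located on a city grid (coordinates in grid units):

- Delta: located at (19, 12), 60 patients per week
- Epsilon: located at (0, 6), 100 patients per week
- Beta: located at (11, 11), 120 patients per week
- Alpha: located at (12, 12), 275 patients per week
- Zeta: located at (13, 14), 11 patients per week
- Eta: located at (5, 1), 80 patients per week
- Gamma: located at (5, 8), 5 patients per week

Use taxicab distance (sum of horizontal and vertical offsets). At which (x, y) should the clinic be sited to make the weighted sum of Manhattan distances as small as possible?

Manhattan distance separates: Σwᵢ(|x−xᵢ|+|y−yᵢ|) = Σwᵢ|x−xᵢ| + Σwᵢ|y−yᵢ|, so x and y are optimised independently as 1-D weighted medians.
Total weight W = 651; half = 325.5.
x-coordinate, sorted with cumulative weight:
  x=0 (Epsilon, w=100) cum 100
  x=5 (Eta, w=80) cum 180
  x=5 (Gamma, w=5) cum 185
  x=11 (Beta, w=120) cum 305
  x=12 (Alpha, w=275) cum 580  ← median
  x=13 (Zeta, w=11) cum 591
  x=19 (Delta, w=60) cum 651
⇒ x* = 12
y-coordinate, sorted with cumulative weight:
  y=1 (Eta, w=80) cum 80
  y=6 (Epsilon, w=100) cum 180
  y=8 (Gamma, w=5) cum 185
  y=11 (Beta, w=120) cum 305
  y=12 (Delta, w=60) cum 365  ← median
  y=12 (Alpha, w=275) cum 640
  y=14 (Zeta, w=11) cum 651
⇒ y* = 12

(12, 12)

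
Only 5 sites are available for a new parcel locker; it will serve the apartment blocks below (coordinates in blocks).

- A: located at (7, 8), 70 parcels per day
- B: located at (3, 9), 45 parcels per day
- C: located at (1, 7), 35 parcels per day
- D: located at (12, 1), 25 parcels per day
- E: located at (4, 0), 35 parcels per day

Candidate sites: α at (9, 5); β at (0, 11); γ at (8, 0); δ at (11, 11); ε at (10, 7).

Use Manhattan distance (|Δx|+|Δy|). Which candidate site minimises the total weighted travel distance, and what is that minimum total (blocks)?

Total weighted distance at each candidate:
  α (9, 5): total = 1675
  β (0, 11): total = 2175
  γ (8, 0): total = 2015
  δ (11, 11): total = 2335
  ε (10, 7): total = 1655
Minimum is at ε with total 1655 blocks.

ε, total 1655 blocks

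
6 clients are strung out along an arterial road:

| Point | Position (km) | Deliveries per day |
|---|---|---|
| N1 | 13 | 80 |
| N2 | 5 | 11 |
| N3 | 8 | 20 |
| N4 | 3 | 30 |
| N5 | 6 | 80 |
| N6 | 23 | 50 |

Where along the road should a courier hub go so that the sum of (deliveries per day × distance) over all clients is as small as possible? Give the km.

x = 8

For a sum of weighted absolute distances on a line, the optimum is the weighted median (not the mean). Total weight W = 271; half-weight = 135.5.
Sort by position and accumulate weight:
  km 3 (N4, w=30) → cum 30
  km 5 (N2, w=11) → cum 41
  km 6 (N5, w=80) → cum 121
  km 8 (N3, w=20) → cum 141  ≥ 135.5 → median here
  km 13 (N1, w=80) → cum 221
  km 23 (N6, w=50) → cum 271
Optimal location: km 8.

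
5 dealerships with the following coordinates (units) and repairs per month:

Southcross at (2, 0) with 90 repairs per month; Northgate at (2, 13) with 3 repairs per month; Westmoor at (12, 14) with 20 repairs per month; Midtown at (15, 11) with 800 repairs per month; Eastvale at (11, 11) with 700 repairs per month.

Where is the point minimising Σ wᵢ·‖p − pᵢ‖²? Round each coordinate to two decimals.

The minimiser of Σwᵢ‖p−pᵢ‖² is the weighted centroid p* = (Σwᵢpᵢ)/(Σwᵢ).
Σwᵢ = 1613.
Σwᵢxᵢ = 90·2 + 3·2 + 20·12 + 800·15 + 700·11 = 20126.
Σwᵢyᵢ = 90·0 + 3·13 + 20·14 + 800·11 + 700·11 = 16819.
x* = 20126/1613 = 12.48, y* = 16819/1613 = 10.43.

(12.48, 10.43)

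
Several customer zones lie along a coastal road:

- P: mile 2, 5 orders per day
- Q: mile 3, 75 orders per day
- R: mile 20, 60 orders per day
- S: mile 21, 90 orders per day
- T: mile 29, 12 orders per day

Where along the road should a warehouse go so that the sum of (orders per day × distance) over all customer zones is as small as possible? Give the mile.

For a sum of weighted absolute distances on a line, the optimum is the weighted median (not the mean). Total weight W = 242; half-weight = 121.
Sort by position and accumulate weight:
  mile 2 (P, w=5) → cum 5
  mile 3 (Q, w=75) → cum 80
  mile 20 (R, w=60) → cum 140  ≥ 121 → median here
  mile 21 (S, w=90) → cum 230
  mile 29 (T, w=12) → cum 242
Optimal location: mile 20.

x = 20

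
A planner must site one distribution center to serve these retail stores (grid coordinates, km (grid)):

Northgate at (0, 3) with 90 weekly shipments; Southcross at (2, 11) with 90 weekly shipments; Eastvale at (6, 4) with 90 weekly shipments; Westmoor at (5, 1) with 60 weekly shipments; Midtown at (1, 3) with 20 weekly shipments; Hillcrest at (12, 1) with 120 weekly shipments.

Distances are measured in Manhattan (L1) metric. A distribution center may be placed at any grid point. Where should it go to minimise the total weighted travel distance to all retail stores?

(5, 3)

Manhattan distance separates: Σwᵢ(|x−xᵢ|+|y−yᵢ|) = Σwᵢ|x−xᵢ| + Σwᵢ|y−yᵢ|, so x and y are optimised independently as 1-D weighted medians.
Total weight W = 470; half = 235.
x-coordinate, sorted with cumulative weight:
  x=0 (Northgate, w=90) cum 90
  x=1 (Midtown, w=20) cum 110
  x=2 (Southcross, w=90) cum 200
  x=5 (Westmoor, w=60) cum 260  ← median
  x=6 (Eastvale, w=90) cum 350
  x=12 (Hillcrest, w=120) cum 470
⇒ x* = 5
y-coordinate, sorted with cumulative weight:
  y=1 (Westmoor, w=60) cum 60
  y=1 (Hillcrest, w=120) cum 180
  y=3 (Northgate, w=90) cum 270  ← median
  y=3 (Midtown, w=20) cum 290
  y=4 (Eastvale, w=90) cum 380
  y=11 (Southcross, w=90) cum 470
⇒ y* = 3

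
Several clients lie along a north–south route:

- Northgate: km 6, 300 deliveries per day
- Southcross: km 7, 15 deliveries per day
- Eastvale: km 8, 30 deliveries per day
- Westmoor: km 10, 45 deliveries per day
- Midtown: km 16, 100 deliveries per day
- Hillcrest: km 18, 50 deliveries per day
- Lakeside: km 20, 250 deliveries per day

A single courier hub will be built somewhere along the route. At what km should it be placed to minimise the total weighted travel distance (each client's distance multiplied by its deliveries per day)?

x = 16

For a sum of weighted absolute distances on a line, the optimum is the weighted median (not the mean). Total weight W = 790; half-weight = 395.
Sort by position and accumulate weight:
  km 6 (Northgate, w=300) → cum 300
  km 7 (Southcross, w=15) → cum 315
  km 8 (Eastvale, w=30) → cum 345
  km 10 (Westmoor, w=45) → cum 390
  km 16 (Midtown, w=100) → cum 490  ≥ 395 → median here
  km 18 (Hillcrest, w=50) → cum 540
  km 20 (Lakeside, w=250) → cum 790
Optimal location: km 16.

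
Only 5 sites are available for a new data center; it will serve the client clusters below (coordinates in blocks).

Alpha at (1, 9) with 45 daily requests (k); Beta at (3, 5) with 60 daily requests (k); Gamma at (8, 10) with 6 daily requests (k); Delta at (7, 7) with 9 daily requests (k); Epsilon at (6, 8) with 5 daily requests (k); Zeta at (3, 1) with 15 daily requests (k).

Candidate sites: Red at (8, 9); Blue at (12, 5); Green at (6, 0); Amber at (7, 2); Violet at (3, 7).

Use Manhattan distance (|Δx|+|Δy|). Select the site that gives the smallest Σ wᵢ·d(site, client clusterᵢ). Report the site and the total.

Total weighted distance at each candidate:
  Red (8, 9): total = 1098
  Blue (12, 5): total = 1572
  Green (6, 0): total = 1354
  Amber (7, 2): total = 1214
  Violet (3, 7): total = 494
Minimum is at Violet with total 494 blocks.

Violet, total 494 blocks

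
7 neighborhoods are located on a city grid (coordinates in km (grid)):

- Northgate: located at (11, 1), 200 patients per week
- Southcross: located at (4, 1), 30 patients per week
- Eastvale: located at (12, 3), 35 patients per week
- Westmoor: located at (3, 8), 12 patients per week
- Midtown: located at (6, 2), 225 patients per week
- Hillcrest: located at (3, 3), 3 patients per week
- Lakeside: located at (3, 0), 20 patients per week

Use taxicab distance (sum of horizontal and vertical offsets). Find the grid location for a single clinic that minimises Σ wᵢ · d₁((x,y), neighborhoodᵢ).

Manhattan distance separates: Σwᵢ(|x−xᵢ|+|y−yᵢ|) = Σwᵢ|x−xᵢ| + Σwᵢ|y−yᵢ|, so x and y are optimised independently as 1-D weighted medians.
Total weight W = 525; half = 262.5.
x-coordinate, sorted with cumulative weight:
  x=3 (Westmoor, w=12) cum 12
  x=3 (Hillcrest, w=3) cum 15
  x=3 (Lakeside, w=20) cum 35
  x=4 (Southcross, w=30) cum 65
  x=6 (Midtown, w=225) cum 290  ← median
  x=11 (Northgate, w=200) cum 490
  x=12 (Eastvale, w=35) cum 525
⇒ x* = 6
y-coordinate, sorted with cumulative weight:
  y=0 (Lakeside, w=20) cum 20
  y=1 (Northgate, w=200) cum 220
  y=1 (Southcross, w=30) cum 250
  y=2 (Midtown, w=225) cum 475  ← median
  y=3 (Eastvale, w=35) cum 510
  y=3 (Hillcrest, w=3) cum 513
  y=8 (Westmoor, w=12) cum 525
⇒ y* = 2

(6, 2)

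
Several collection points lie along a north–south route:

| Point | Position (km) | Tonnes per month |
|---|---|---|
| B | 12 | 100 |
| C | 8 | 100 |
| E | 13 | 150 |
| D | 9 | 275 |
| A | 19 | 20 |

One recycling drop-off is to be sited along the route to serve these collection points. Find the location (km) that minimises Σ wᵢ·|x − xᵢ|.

For a sum of weighted absolute distances on a line, the optimum is the weighted median (not the mean). Total weight W = 645; half-weight = 322.5.
Sort by position and accumulate weight:
  km 8 (C, w=100) → cum 100
  km 9 (D, w=275) → cum 375  ≥ 322.5 → median here
  km 12 (B, w=100) → cum 475
  km 13 (E, w=150) → cum 625
  km 19 (A, w=20) → cum 645
Optimal location: km 9.

x = 9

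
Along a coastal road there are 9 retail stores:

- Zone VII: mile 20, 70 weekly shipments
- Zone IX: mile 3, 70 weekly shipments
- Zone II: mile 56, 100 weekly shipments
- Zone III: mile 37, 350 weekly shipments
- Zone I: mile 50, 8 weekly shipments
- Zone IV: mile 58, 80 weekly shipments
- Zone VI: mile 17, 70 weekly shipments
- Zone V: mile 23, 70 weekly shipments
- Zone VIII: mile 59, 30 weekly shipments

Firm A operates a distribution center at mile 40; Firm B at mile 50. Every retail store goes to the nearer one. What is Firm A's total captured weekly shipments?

630

The indifferent point is the midpoint (40+50)/2 = 45; retail stores left of it (closer to Firm A at 40) go to Firm A, those right go to Firm B.
  Zone IX at 3 (w=70) → Firm A
  Zone VI at 17 (w=70) → Firm A
  Zone VII at 20 (w=70) → Firm A
  Zone V at 23 (w=70) → Firm A
  Zone III at 37 (w=350) → Firm A
  Zone I at 50 (w=8) → Firm B
  Zone II at 56 (w=100) → Firm B
  Zone IV at 58 (w=80) → Firm B
  Zone VIII at 59 (w=30) → Firm B
Firm A captures 630; Firm B captures 218.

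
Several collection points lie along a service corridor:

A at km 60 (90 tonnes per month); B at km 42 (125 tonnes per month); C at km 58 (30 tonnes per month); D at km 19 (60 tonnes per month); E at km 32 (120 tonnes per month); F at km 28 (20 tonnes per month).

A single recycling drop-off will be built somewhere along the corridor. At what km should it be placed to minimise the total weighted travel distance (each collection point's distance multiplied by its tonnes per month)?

x = 42

For a sum of weighted absolute distances on a line, the optimum is the weighted median (not the mean). Total weight W = 445; half-weight = 222.5.
Sort by position and accumulate weight:
  km 19 (D, w=60) → cum 60
  km 28 (F, w=20) → cum 80
  km 32 (E, w=120) → cum 200
  km 42 (B, w=125) → cum 325  ≥ 222.5 → median here
  km 58 (C, w=30) → cum 355
  km 60 (A, w=90) → cum 445
Optimal location: km 42.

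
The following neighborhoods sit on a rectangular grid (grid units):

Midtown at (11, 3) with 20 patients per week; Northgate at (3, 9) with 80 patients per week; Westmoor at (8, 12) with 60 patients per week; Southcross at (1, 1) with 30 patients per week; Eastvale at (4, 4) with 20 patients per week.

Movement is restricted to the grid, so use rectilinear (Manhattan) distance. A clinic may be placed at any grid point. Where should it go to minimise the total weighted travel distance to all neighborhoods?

(3, 9)

Manhattan distance separates: Σwᵢ(|x−xᵢ|+|y−yᵢ|) = Σwᵢ|x−xᵢ| + Σwᵢ|y−yᵢ|, so x and y are optimised independently as 1-D weighted medians.
Total weight W = 210; half = 105.
x-coordinate, sorted with cumulative weight:
  x=1 (Southcross, w=30) cum 30
  x=3 (Northgate, w=80) cum 110  ← median
  x=4 (Eastvale, w=20) cum 130
  x=8 (Westmoor, w=60) cum 190
  x=11 (Midtown, w=20) cum 210
⇒ x* = 3
y-coordinate, sorted with cumulative weight:
  y=1 (Southcross, w=30) cum 30
  y=3 (Midtown, w=20) cum 50
  y=4 (Eastvale, w=20) cum 70
  y=9 (Northgate, w=80) cum 150  ← median
  y=12 (Westmoor, w=60) cum 210
⇒ y* = 9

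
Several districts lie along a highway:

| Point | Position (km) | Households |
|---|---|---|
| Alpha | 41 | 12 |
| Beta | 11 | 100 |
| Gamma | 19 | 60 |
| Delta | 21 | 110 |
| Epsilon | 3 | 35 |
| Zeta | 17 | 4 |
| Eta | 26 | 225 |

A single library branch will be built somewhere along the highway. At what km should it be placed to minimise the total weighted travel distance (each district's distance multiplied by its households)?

x = 21

For a sum of weighted absolute distances on a line, the optimum is the weighted median (not the mean). Total weight W = 546; half-weight = 273.
Sort by position and accumulate weight:
  km 3 (Epsilon, w=35) → cum 35
  km 11 (Beta, w=100) → cum 135
  km 17 (Zeta, w=4) → cum 139
  km 19 (Gamma, w=60) → cum 199
  km 21 (Delta, w=110) → cum 309  ≥ 273 → median here
  km 26 (Eta, w=225) → cum 534
  km 41 (Alpha, w=12) → cum 546
Optimal location: km 21.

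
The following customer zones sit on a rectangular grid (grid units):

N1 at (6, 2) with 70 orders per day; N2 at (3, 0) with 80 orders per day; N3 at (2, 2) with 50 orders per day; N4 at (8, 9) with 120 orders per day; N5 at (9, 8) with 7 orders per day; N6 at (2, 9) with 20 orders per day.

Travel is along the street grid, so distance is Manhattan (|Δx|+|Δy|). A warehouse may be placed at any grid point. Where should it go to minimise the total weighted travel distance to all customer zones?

Manhattan distance separates: Σwᵢ(|x−xᵢ|+|y−yᵢ|) = Σwᵢ|x−xᵢ| + Σwᵢ|y−yᵢ|, so x and y are optimised independently as 1-D weighted medians.
Total weight W = 347; half = 173.5.
x-coordinate, sorted with cumulative weight:
  x=2 (N3, w=50) cum 50
  x=2 (N6, w=20) cum 70
  x=3 (N2, w=80) cum 150
  x=6 (N1, w=70) cum 220  ← median
  x=8 (N4, w=120) cum 340
  x=9 (N5, w=7) cum 347
⇒ x* = 6
y-coordinate, sorted with cumulative weight:
  y=0 (N2, w=80) cum 80
  y=2 (N1, w=70) cum 150
  y=2 (N3, w=50) cum 200  ← median
  y=8 (N5, w=7) cum 207
  y=9 (N4, w=120) cum 327
  y=9 (N6, w=20) cum 347
⇒ y* = 2

(6, 2)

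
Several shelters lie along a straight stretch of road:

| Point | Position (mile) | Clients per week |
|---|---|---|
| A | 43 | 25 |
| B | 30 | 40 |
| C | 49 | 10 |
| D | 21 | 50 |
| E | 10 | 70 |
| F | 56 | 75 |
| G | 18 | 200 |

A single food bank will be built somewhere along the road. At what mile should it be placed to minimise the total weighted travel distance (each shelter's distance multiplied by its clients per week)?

x = 18

For a sum of weighted absolute distances on a line, the optimum is the weighted median (not the mean). Total weight W = 470; half-weight = 235.
Sort by position and accumulate weight:
  mile 10 (E, w=70) → cum 70
  mile 18 (G, w=200) → cum 270  ≥ 235 → median here
  mile 21 (D, w=50) → cum 320
  mile 30 (B, w=40) → cum 360
  mile 43 (A, w=25) → cum 385
  mile 49 (C, w=10) → cum 395
  mile 56 (F, w=75) → cum 470
Optimal location: mile 18.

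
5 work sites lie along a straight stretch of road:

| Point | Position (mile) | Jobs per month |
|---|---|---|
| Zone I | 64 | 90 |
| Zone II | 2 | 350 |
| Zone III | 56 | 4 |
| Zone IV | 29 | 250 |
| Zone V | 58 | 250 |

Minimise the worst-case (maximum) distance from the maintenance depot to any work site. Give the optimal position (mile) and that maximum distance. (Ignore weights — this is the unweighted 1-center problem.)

location 33, max distance 31

The 1-center on a line is the midpoint of the two extreme points: leftmost at 2, rightmost at 64.
Optimal location = (2 + 64)/2 = 33; maximum distance = (64 − 2)/2 = 31.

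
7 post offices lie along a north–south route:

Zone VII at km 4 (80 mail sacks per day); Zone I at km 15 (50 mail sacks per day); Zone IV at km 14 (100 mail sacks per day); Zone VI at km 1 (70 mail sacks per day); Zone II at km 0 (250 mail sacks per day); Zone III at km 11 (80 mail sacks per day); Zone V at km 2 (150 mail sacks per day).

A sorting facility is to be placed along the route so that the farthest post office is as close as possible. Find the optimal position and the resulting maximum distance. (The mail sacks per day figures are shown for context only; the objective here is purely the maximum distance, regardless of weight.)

location 7.5, max distance 7.5

The 1-center on a line is the midpoint of the two extreme points: leftmost at 0, rightmost at 15.
Optimal location = (0 + 15)/2 = 7.5; maximum distance = (15 − 0)/2 = 7.5.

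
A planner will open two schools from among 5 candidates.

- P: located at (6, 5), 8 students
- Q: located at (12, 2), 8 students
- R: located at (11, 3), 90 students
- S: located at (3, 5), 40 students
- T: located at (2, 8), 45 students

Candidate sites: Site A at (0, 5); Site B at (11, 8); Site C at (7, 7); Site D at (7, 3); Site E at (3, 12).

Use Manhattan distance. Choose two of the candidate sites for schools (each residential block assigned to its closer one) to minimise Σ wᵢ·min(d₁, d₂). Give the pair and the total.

Evaluate every pair (each demand assigned to the nearer of the two):
  {Site A, Site D}: total = 777
  {Site D, Site E}: total = 897
  {Site A, Site B}: total = 899
  {Site C, Site D}: total = 942
  {Site B, Site C}: total = 1040
  {Site B, Site E}: total = 1075
  {Site B, Site D}: total = 1077
  {Site A, Site C}: total = 1169
  {Site C, Site E}: total = 1289
  {Site A, Site E}: total = 1683
Best pair: {Site A, Site D} with total 777.

{Site A, Site D}, total 777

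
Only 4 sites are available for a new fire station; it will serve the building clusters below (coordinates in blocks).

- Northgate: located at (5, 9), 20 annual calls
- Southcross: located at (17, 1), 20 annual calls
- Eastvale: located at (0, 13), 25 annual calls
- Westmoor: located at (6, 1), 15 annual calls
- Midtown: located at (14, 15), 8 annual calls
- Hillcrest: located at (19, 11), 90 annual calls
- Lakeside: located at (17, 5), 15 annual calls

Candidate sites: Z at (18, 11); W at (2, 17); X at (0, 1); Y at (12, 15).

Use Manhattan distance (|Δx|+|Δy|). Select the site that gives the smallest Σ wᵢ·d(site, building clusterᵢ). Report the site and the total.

Total weighted distance at each candidate:
  Z (18, 11): total = 1609
  W (2, 17): total = 3877
  X (0, 1): total = 4139
  Y (12, 15): total = 2521
Minimum is at Z with total 1609 blocks.

Z, total 1609 blocks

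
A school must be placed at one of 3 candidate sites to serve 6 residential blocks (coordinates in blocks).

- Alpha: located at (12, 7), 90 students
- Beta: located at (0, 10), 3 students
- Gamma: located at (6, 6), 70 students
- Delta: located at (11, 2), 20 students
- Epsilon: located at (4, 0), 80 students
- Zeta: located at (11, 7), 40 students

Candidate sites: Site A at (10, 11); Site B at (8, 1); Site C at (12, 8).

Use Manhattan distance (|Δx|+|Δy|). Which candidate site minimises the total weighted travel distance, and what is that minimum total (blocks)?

Site C, total 2192 blocks

Total weighted distance at each candidate:
  Site A (10, 11): total = 2963
  Site B (8, 1): total = 2281
  Site C (12, 8): total = 2192
Minimum is at Site C with total 2192 blocks.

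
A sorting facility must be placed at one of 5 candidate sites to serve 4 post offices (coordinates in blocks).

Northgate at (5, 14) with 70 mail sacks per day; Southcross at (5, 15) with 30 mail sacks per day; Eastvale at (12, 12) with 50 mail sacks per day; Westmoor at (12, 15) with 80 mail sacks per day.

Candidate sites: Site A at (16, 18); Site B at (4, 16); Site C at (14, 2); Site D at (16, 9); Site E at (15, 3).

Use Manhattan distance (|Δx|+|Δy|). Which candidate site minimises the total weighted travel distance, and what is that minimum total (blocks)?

Site B, total 1590 blocks

Total weighted distance at each candidate:
  Site A (16, 18): total = 2530
  Site B (4, 16): total = 1590
  Site C (14, 2): total = 3930
  Site D (16, 9): total = 2780
  Site E (15, 3): total = 3930
Minimum is at Site B with total 1590 blocks.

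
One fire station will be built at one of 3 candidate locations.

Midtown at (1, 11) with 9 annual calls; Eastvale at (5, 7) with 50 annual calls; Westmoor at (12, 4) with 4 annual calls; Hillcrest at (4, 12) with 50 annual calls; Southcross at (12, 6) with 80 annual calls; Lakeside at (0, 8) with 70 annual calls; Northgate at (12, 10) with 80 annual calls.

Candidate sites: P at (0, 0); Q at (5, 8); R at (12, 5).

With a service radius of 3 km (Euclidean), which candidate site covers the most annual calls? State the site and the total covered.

R, covering 84

Coverage radius r = 3 km; a point is covered iff (Δx)²+(Δy)² ≤ 3² = 9.
  P (0, 0): covers {none} → 0
  Q (5, 8): covers {Eastvale} → 50
  R (12, 5): covers {Westmoor, Southcross} → 84
Maximum coverage at R: 84 annual calls.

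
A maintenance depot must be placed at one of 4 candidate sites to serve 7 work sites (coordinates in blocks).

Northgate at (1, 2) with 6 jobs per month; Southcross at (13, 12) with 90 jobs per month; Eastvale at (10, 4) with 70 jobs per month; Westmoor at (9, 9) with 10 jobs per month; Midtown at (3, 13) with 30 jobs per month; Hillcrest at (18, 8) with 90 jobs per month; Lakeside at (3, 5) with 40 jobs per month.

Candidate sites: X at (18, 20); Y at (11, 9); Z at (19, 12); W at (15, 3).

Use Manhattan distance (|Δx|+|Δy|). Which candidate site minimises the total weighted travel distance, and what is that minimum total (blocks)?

Total weighted distance at each candidate:
  X (18, 20): total = 6200
  Y (11, 9): total = 2552
  Z (19, 12): total = 3908
  W (15, 3): total = 3560
Minimum is at Y with total 2552 blocks.

Y, total 2552 blocks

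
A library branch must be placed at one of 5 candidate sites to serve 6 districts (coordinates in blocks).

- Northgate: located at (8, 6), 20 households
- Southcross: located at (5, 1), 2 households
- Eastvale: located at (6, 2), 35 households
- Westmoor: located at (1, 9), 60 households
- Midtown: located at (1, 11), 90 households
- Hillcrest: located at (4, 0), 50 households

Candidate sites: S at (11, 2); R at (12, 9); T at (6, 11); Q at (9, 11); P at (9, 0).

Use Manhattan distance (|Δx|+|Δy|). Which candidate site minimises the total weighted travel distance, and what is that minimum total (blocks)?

T, total 1997 blocks

Total weighted distance at each candidate:
  S (11, 2): total = 3509
  R (12, 9): total = 3305
  T (6, 11): total = 1997
  Q (9, 11): total = 2688
  P (9, 0): total = 3305
Minimum is at T with total 1997 blocks.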